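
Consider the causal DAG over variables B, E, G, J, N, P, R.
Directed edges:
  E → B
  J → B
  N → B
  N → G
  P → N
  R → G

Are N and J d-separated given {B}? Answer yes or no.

No — N and J are d-connected given {B}.

Bayes-Ball from N | {B} reaches {E,G,J,P}.
J ∈ reach(N|{B}) ⇒ N ⊥̸ J | {B}.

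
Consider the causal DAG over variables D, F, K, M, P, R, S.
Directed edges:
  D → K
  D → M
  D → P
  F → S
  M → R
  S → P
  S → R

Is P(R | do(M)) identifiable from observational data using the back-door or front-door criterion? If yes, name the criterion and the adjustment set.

desc(M)\{M}={R}; candidates ⊆ {D,F,K,P,S}.
∅: M⊥R given ∅ in G with M→· removed — back-door holds.
P(R|do(M)) = P(R|M) — no adjustment needed.

P(R|do(M)): backdoor, adjust for ∅.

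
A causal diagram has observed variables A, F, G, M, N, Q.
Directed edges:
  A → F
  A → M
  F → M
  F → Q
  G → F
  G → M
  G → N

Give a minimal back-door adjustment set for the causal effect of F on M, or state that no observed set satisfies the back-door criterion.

desc(F)\{F}={M,Q}; candidates ⊆ {A,G,N}.
size 0: {}; under {} F still reaches {A,G,M,N} ∋ M.
size 1: {A}, {G}, {N}; under {A} F still reaches {G,M,N} ∋ M.
{A,G}: F⊥M given {A,G} in G with F→· removed — back-door holds.

F→M: minimal back-door set {A, G}.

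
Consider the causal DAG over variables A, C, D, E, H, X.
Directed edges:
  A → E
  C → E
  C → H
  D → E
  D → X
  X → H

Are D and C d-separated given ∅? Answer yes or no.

Bayes-Ball from D | ∅ reaches {E,H,X}.
C ∉ reach(D|∅) ⇒ D ⊥ C | ∅.

Yes — D ⊥ C | ∅.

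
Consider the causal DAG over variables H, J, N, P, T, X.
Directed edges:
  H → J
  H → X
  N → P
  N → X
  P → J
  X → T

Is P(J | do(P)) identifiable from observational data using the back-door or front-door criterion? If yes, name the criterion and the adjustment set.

P(J|do(P)): backdoor, adjust for ∅.

desc(P)\{P}={J}; candidates ⊆ {H,N,T,X}.
∅: P⊥J given ∅ in G with P→· removed — back-door holds.
P(J|do(P)) = P(J|P) — no adjustment needed.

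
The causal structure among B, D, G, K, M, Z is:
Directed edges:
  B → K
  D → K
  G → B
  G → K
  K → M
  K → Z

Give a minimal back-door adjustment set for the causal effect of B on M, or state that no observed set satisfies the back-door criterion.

B→M: minimal back-door set {G}.

desc(B)\{B}={K,M,Z}; candidates ⊆ {D,G}.
size 0: {}; under {} B still reaches {G,K,M,Z} ∋ M.
{G}: B⊥M given {G} in G with B→· removed — back-door holds.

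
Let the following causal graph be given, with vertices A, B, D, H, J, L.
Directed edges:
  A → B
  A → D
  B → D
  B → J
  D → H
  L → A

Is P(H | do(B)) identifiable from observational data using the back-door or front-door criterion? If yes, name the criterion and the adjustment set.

desc(B)\{B}={D,H,J}; candidates ⊆ {A,L}.
size 0: {}; under {} B still reaches {A,D,H,L} ∋ H.
{A}: B⊥H given {A} in G with B→· removed — back-door holds.
P(H|do(B)) = Σ_{A} P(H|B,A)·P(A).

P(H|do(B)): backdoor, adjust for {A}.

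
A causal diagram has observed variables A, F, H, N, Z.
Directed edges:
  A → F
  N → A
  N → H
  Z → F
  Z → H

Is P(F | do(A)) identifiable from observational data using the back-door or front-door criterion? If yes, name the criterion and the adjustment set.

desc(A)\{A}={F}; candidates ⊆ {H,N,Z}.
∅: A⊥F given ∅ in G with A→· removed — back-door holds.
P(F|do(A)) = P(F|A) — no adjustment needed.

P(F|do(A)): backdoor, adjust for ∅.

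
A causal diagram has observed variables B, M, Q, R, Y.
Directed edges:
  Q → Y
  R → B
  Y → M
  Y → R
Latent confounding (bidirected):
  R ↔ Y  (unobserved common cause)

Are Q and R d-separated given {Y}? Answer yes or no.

No — Q and R are d-connected given {Y}.

Bayes-Ball from Q | {Y} reaches {B,R}.
R ∈ reach(Q|{Y}) ⇒ Q ⊥̸ R | {Y}.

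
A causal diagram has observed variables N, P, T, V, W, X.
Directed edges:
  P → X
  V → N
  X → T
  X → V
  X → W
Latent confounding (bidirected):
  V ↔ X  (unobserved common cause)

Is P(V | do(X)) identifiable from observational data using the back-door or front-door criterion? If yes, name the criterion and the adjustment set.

desc(X)\{X}={N,T,V,W}; candidates ⊆ {P}.
X↔V: latent back-door arc(s) into X.
size 0: {}; under {} X still reaches {N,P,V} ∋ V.
size 1: {P}; under {P} X still reaches {N,V} ∋ V.
X↔V cannot be blocked by any observed set — no back-door set.
No mediator lies on a directed X→…→V path.
Neither criterion identifies P(V|do(X)) in this graph.

P(V|do(X)): not identifiable (no BD/FD set).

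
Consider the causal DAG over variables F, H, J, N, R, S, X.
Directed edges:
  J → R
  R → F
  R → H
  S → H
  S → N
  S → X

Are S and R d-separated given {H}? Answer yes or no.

Bayes-Ball from S | {H} reaches {F,J,N,R,X}.
R ∈ reach(S|{H}) ⇒ S ⊥̸ R | {H}.

No — S and R are d-connected given {H}.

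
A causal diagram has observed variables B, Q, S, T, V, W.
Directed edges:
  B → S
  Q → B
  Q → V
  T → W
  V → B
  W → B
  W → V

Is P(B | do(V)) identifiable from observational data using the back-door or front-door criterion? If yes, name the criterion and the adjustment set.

desc(V)\{V}={B,S}; candidates ⊆ {Q,T,W}.
size 0: {}; under {} V still reaches {B,Q,S,T,W} ∋ B.
size 1: {Q}, {T}, {W}; under {Q} V still reaches {B,S,T,W} ∋ B.
{Q,W}: V⊥B given {Q,W} in G with V→· removed — back-door holds.
P(B|do(V)) = Σ_{Q,W} P(B|V,Q,W)·P(Q,W).

P(B|do(V)): backdoor, adjust for {Q, W}.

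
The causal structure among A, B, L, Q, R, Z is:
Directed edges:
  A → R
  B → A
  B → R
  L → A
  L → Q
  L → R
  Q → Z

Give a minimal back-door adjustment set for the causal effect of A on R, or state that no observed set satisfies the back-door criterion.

A→R: minimal back-door set {B, L}.

desc(A)\{A}={R}; candidates ⊆ {B,L,Q,Z}.
size 0: {}; under {} A still reaches {B,L,Q,R,Z} ∋ R.
size 1: {B}, {L}, {Q} …(+1); under {B} A still reaches {L,Q,R,Z} ∋ R.
{B,L}: A⊥R given {B,L} in G with A→· removed — back-door holds.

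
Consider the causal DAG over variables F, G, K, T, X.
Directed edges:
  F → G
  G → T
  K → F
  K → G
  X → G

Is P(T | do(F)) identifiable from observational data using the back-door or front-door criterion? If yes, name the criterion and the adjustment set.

desc(F)\{F}={G,T}; candidates ⊆ {K,X}.
size 0: {}; under {} F still reaches {G,K,T} ∋ T.
{K}: F⊥T given {K} in G with F→· removed — back-door holds.
P(T|do(F)) = Σ_{K} P(T|F,K)·P(K).

P(T|do(F)): backdoor, adjust for {K}.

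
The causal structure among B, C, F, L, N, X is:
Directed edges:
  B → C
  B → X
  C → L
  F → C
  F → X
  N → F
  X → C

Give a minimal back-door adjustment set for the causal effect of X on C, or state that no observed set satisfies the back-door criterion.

desc(X)\{X}={C,L}; candidates ⊆ {B,F,N}.
size 0: {}; under {} X still reaches {B,C,F,L,N} ∋ C.
size 1: {B}, {F}, {N}; under {B} X still reaches {C,F,L,N} ∋ C.
{B,F}: X⊥C given {B,F} in G with X→· removed — back-door holds.

X→C: minimal back-door set {B, F}.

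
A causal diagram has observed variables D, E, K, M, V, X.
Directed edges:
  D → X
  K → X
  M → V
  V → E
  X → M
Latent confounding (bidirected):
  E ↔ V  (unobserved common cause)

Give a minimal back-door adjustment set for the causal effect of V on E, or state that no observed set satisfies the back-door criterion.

desc(V)\{V}={E}; candidates ⊆ {D,K,M,X}.
V↔E: latent back-door arc(s) into V.
size 0: {}; under {} V still reaches {D,E,K,M,X} ∋ E.
size 1: {D}, {K}, {M} …(+1); under {D} V still reaches {E,K,M,X} ∋ E.
size 2: {D,K}, {D,M}, {D,X} …(+3); under {D,K} V still reaches {E,M,X} ∋ E.
V↔E cannot be blocked by any observed set — no back-door set.

V→E: no observed back-door set.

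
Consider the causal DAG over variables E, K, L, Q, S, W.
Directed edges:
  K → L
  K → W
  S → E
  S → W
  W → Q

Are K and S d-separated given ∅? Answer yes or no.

Yes — K ⊥ S | ∅.

Bayes-Ball from K | ∅ reaches {L,Q,W}.
S ∉ reach(K|∅) ⇒ K ⊥ S | ∅.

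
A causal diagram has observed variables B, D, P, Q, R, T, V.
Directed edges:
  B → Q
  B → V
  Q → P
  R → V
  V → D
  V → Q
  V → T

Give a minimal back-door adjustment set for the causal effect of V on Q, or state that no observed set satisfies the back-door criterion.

desc(V)\{V}={D,P,Q,T}; candidates ⊆ {B,R}.
size 0: {}; under {} V still reaches {B,P,Q,R} ∋ Q.
{B}: V⊥Q given {B} in G with V→· removed — back-door holds.

V→Q: minimal back-door set {B}.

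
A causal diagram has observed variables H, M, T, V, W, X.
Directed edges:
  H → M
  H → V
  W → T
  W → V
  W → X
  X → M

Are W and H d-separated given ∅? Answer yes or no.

Bayes-Ball from W | ∅ reaches {M,T,V,X}.
H ∉ reach(W|∅) ⇒ W ⊥ H | ∅.

Yes — W ⊥ H | ∅.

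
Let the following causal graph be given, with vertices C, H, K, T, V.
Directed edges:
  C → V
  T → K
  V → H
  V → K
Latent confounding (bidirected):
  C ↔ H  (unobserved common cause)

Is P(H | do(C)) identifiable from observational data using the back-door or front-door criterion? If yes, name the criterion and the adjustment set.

P(H|do(C)): frontdoor, adjust for {V}.

desc(C)\{C}={H,K,V}; candidates ⊆ {T}.
C↔H: latent back-door arc(s) into C.
size 0: {}; under {} C still reaches {H} ∋ H.
size 1: {T}; under {T} C still reaches {H} ∋ H.
C↔H cannot be blocked by any observed set — no back-door set.
{V}: (i) intercepts every directed C→H path; (ii) no back-door C→{V}; (iii) {C} blocks every back-door {V}→H. Front-door holds.
P(H|do(C)) = Σ_{V} P(V|C) Σ_{C'} P(H|V,C')P(C').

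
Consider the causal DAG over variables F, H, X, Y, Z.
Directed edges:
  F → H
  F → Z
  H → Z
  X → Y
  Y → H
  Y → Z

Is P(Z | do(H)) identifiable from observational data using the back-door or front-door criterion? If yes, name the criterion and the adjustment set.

desc(H)\{H}={Z}; candidates ⊆ {F,X,Y}.
size 0: {}; under {} H still reaches {F,X,Y,Z} ∋ Z.
size 1: {F}, {X}, {Y}; under {F} H still reaches {X,Y,Z} ∋ Z.
{F,Y}: H⊥Z given {F,Y} in G with H→· removed — back-door holds.
P(Z|do(H)) = Σ_{F,Y} P(Z|H,F,Y)·P(F,Y).

P(Z|do(H)): backdoor, adjust for {F, Y}.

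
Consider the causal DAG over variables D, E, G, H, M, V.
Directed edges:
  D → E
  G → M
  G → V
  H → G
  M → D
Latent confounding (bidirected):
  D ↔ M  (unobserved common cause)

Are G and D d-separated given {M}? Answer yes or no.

Bayes-Ball from G | {M} reaches {D,E,H,V}.
D ∈ reach(G|{M}) ⇒ G ⊥̸ D | {M}.

No — G and D are d-connected given {M}.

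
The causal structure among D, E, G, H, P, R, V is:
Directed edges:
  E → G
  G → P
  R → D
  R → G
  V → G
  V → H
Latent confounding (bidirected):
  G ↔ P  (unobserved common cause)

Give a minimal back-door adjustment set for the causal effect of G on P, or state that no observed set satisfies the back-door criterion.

G→P: no observed back-door set.

desc(G)\{G}={P}; candidates ⊆ {D,E,H,R,V}.
G↔P: latent back-door arc(s) into G.
size 0: {}; under {} G still reaches {D,E,H,P,R,V} ∋ P.
size 1: {D}, {E}, {H} …(+2); under {D} G still reaches {E,H,P,R,V} ∋ P.
size 2: {D,E}, {D,H}, {D,R} …(+7); under {D,E} G still reaches {H,P,R,V} ∋ P.
G↔P cannot be blocked by any observed set — no back-door set.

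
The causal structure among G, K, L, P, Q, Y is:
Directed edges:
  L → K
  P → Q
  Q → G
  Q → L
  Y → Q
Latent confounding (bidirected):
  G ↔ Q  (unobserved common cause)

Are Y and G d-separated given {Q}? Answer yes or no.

No — Y and G are d-connected given {Q}.

Bayes-Ball from Y | {Q} reaches {G,P}.
G ∈ reach(Y|{Q}) ⇒ Y ⊥̸ G | {Q}.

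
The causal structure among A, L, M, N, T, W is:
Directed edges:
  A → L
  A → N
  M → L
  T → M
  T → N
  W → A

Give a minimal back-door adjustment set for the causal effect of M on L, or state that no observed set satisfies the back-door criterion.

desc(M)\{M}={L}; candidates ⊆ {A,N,T,W}.
∅: M⊥L given ∅ in G with M→· removed — back-door holds.

M→L: minimal back-door set ∅.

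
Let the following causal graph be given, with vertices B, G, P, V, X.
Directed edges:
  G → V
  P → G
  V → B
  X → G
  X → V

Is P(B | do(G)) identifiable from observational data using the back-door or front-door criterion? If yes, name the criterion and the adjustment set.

desc(G)\{G}={B,V}; candidates ⊆ {P,X}.
size 0: {}; under {} G still reaches {B,P,V,X} ∋ B.
{X}: G⊥B given {X} in G with G→· removed — back-door holds.
P(B|do(G)) = Σ_{X} P(B|G,X)·P(X).

P(B|do(G)): backdoor, adjust for {X}.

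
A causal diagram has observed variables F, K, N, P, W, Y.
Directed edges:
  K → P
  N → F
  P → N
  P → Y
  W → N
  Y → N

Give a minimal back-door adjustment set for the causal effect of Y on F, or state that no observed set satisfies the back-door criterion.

Y→F: minimal back-door set {P}.

desc(Y)\{Y}={F,N}; candidates ⊆ {K,P,W}.
size 0: {}; under {} Y still reaches {F,K,N,P} ∋ F.
{P}: Y⊥F given {P} in G with Y→· removed — back-door holds.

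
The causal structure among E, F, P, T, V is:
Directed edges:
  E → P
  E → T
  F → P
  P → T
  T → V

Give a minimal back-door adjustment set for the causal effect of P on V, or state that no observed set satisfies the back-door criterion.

desc(P)\{P}={T,V}; candidates ⊆ {E,F}.
size 0: {}; under {} P still reaches {E,F,T,V} ∋ V.
{E}: P⊥V given {E} in G with P→· removed — back-door holds.

P→V: minimal back-door set {E}.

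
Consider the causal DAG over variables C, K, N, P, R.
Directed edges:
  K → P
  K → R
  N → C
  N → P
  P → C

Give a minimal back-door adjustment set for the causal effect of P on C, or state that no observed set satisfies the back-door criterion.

P→C: minimal back-door set {N}.

desc(P)\{P}={C}; candidates ⊆ {K,N,R}.
size 0: {}; under {} P still reaches {C,K,N,R} ∋ C.
{N}: P⊥C given {N} in G with P→· removed — back-door holds.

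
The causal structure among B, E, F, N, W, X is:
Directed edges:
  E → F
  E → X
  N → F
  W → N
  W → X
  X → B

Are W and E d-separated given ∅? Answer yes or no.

Bayes-Ball from W | ∅ reaches {B,F,N,X}.
E ∉ reach(W|∅) ⇒ W ⊥ E | ∅.

Yes — W ⊥ E | ∅.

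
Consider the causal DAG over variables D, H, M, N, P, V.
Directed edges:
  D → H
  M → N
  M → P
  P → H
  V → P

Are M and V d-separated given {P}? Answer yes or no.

No — M and V are d-connected given {P}.

Bayes-Ball from M | {P} reaches {N,V}.
V ∈ reach(M|{P}) ⇒ M ⊥̸ V | {P}.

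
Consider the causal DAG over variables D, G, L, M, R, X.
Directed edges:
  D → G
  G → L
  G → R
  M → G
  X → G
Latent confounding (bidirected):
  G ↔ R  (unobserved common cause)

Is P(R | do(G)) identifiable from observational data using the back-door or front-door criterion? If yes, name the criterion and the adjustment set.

desc(G)\{G}={L,R}; candidates ⊆ {D,M,X}.
G↔R: latent back-door arc(s) into G.
size 0: {}; under {} G still reaches {D,M,R,X} ∋ R.
size 1: {D}, {M}, {X}; under {D} G still reaches {M,R,X} ∋ R.
size 2: {D,M}, {D,X}, {M,X}; under {D,M} G still reaches {R,X} ∋ R.
G↔R cannot be blocked by any observed set — no back-door set.
No mediator lies on a directed G→…→R path.
Neither criterion identifies P(R|do(G)) in this graph.

P(R|do(G)): not identifiable (no BD/FD set).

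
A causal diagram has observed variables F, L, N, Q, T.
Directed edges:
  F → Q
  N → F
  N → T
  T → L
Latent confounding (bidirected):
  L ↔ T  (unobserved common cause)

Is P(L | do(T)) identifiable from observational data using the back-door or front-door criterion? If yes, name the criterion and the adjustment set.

desc(T)\{T}={L}; candidates ⊆ {F,N,Q}.
T↔L: latent back-door arc(s) into T.
size 0: {}; under {} T still reaches {F,L,N,Q} ∋ L.
size 1: {F}, {N}, {Q}; under {F} T still reaches {L,N} ∋ L.
size 2: {F,N}, {F,Q}, {N,Q}; under {F,N} T still reaches {L} ∋ L.
T↔L cannot be blocked by any observed set — no back-door set.
No mediator lies on a directed T→…→L path.
Neither criterion identifies P(L|do(T)) in this graph.

P(L|do(T)): not identifiable (no BD/FD set).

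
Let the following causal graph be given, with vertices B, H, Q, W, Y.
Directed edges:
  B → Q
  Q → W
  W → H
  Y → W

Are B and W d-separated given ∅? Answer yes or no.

No — B and W are d-connected given ∅.

Bayes-Ball from B | ∅ reaches {H,Q,W}.
W ∈ reach(B|∅) ⇒ B ⊥̸ W | ∅.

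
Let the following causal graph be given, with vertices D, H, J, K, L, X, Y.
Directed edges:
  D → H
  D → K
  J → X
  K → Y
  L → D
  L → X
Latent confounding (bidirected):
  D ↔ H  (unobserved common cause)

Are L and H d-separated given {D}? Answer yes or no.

Bayes-Ball from L | {D} reaches {H,X}.
H ∈ reach(L|{D}) ⇒ L ⊥̸ H | {D}.

No — L and H are d-connected given {D}.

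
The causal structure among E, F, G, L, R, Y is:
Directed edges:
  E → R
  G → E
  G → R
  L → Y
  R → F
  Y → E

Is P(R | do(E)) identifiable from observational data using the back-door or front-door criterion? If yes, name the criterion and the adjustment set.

desc(E)\{E}={F,R}; candidates ⊆ {G,L,Y}.
size 0: {}; under {} E still reaches {F,G,L,R,Y} ∋ R.
{G}: E⊥R given {G} in G with E→· removed — back-door holds.
P(R|do(E)) = Σ_{G} P(R|E,G)·P(G).

P(R|do(E)): backdoor, adjust for {G}.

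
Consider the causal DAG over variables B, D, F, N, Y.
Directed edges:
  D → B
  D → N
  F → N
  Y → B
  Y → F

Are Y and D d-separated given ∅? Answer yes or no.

Bayes-Ball from Y | ∅ reaches {B,F,N}.
D ∉ reach(Y|∅) ⇒ Y ⊥ D | ∅.

Yes — Y ⊥ D | ∅.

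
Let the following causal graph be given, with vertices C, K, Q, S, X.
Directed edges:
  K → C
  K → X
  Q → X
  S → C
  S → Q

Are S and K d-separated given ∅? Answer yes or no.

Yes — S ⊥ K | ∅.

Bayes-Ball from S | ∅ reaches {C,Q,X}.
K ∉ reach(S|∅) ⇒ S ⊥ K | ∅.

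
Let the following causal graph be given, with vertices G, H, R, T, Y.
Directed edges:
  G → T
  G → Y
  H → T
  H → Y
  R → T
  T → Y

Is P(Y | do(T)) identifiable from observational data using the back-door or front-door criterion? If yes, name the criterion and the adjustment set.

desc(T)\{T}={Y}; candidates ⊆ {G,H,R}.
size 0: {}; under {} T still reaches {G,H,R,Y} ∋ Y.
size 1: {G}, {H}, {R}; under {G} T still reaches {H,R,Y} ∋ Y.
{G,H}: T⊥Y given {G,H} in G with T→· removed — back-door holds.
P(Y|do(T)) = Σ_{G,H} P(Y|T,G,H)·P(G,H).

P(Y|do(T)): backdoor, adjust for {G, H}.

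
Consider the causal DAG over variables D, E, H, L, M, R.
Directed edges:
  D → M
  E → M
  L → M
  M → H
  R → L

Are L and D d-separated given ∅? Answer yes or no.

Bayes-Ball from L | ∅ reaches {H,M,R}.
D ∉ reach(L|∅) ⇒ L ⊥ D | ∅.

Yes — L ⊥ D | ∅.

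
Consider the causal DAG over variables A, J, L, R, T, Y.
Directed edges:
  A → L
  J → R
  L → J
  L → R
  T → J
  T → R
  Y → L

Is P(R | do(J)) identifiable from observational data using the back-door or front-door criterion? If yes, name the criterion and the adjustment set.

desc(J)\{J}={R}; candidates ⊆ {A,L,T,Y}.
size 0: {}; under {} J still reaches {A,L,R,T,Y} ∋ R.
size 1: {A}, {L}, {T} …(+1); under {A} J still reaches {L,R,T,Y} ∋ R.
{L,T}: J⊥R given {L,T} in G with J→· removed — back-door holds.
P(R|do(J)) = Σ_{L,T} P(R|J,L,T)·P(L,T).

P(R|do(J)): backdoor, adjust for {L, T}.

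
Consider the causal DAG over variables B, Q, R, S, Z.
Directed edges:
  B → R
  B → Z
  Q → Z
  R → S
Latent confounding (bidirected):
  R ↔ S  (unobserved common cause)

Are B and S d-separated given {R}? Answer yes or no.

Bayes-Ball from B | {R} reaches {S,Z}.
S ∈ reach(B|{R}) ⇒ B ⊥̸ S | {R}.

No — B and S are d-connected given {R}.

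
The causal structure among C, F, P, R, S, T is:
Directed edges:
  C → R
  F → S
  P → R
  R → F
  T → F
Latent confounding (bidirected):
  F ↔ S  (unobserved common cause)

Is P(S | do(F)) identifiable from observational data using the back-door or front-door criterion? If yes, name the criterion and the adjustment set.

P(S|do(F)): not identifiable (no BD/FD set).

desc(F)\{F}={S}; candidates ⊆ {C,P,R,T}.
F↔S: latent back-door arc(s) into F.
size 0: {}; under {} F still reaches {C,P,R,S,T} ∋ S.
size 1: {C}, {P}, {R} …(+1); under {C} F still reaches {P,R,S,T} ∋ S.
size 2: {C,P}, {C,R}, {C,T} …(+3); under {C,P} F still reaches {R,S,T} ∋ S.
F↔S cannot be blocked by any observed set — no back-door set.
No mediator lies on a directed F→…→S path.
Neither criterion identifies P(S|do(F)) in this graph.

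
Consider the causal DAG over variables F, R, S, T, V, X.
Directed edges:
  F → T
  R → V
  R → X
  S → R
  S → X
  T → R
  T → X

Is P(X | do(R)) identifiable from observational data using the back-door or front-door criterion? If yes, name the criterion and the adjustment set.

P(X|do(R)): backdoor, adjust for {S, T}.

desc(R)\{R}={V,X}; candidates ⊆ {F,S,T}.
size 0: {}; under {} R still reaches {F,S,T,X} ∋ X.
size 1: {F}, {S}, {T}; under {F} R still reaches {S,T,X} ∋ X.
{S,T}: R⊥X given {S,T} in G with R→· removed — back-door holds.
P(X|do(R)) = Σ_{S,T} P(X|R,S,T)·P(S,T).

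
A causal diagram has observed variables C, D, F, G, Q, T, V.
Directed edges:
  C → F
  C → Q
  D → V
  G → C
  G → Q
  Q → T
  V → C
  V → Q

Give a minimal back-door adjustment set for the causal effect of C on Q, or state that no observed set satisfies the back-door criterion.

desc(C)\{C}={F,Q,T}; candidates ⊆ {D,G,V}.
size 0: {}; under {} C still reaches {D,G,Q,T,V} ∋ Q.
size 1: {D}, {G}, {V}; under {D} C still reaches {G,Q,T,V} ∋ Q.
{G,V}: C⊥Q given {G,V} in G with C→· removed — back-door holds.

C→Q: minimal back-door set {G, V}.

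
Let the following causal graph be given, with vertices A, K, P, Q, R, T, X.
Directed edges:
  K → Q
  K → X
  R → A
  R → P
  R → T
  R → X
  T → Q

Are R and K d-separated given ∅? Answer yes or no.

Bayes-Ball from R | ∅ reaches {A,P,Q,T,X}.
K ∉ reach(R|∅) ⇒ R ⊥ K | ∅.

Yes — R ⊥ K | ∅.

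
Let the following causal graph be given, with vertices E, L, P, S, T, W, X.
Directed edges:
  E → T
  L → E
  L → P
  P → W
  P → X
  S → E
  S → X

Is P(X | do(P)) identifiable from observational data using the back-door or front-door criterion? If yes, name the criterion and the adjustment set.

desc(P)\{P}={W,X}; candidates ⊆ {E,L,S,T}.
∅: P⊥X given ∅ in G with P→· removed — back-door holds.
P(X|do(P)) = P(X|P) — no adjustment needed.

P(X|do(P)): backdoor, adjust for ∅.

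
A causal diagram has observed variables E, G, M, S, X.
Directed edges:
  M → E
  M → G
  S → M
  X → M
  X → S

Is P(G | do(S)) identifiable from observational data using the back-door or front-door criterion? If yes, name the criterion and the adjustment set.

P(G|do(S)): backdoor, adjust for {X}.

desc(S)\{S}={E,G,M}; candidates ⊆ {X}.
size 0: {}; under {} S still reaches {E,G,M,X} ∋ G.
{X}: S⊥G given {X} in G with S→· removed — back-door holds.
P(G|do(S)) = Σ_{X} P(G|S,X)·P(X).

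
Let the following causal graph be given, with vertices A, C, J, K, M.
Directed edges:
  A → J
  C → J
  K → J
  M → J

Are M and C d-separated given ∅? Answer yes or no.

Yes — M ⊥ C | ∅.

Bayes-Ball from M | ∅ reaches {J}.
C ∉ reach(M|∅) ⇒ M ⊥ C | ∅.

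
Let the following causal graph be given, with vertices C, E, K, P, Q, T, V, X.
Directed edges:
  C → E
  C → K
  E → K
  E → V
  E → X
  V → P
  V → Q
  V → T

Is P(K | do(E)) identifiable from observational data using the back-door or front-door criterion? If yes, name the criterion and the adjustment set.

P(K|do(E)): backdoor, adjust for {C}.

desc(E)\{E}={K,P,Q,T,V,X}; candidates ⊆ {C}.
size 0: {}; under {} E still reaches {C,K} ∋ K.
{C}: E⊥K given {C} in G with E→· removed — back-door holds.
P(K|do(E)) = Σ_{C} P(K|E,C)·P(C).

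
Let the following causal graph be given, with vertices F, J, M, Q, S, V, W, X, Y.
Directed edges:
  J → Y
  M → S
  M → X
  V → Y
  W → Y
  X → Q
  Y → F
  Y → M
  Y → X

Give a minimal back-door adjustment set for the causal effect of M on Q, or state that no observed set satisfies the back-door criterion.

desc(M)\{M}={Q,S,X}; candidates ⊆ {F,J,V,W,Y}.
size 0: {}; under {} M still reaches {F,J,Q,V,W,X,Y} ∋ Q.
{Y}: M⊥Q given {Y} in G with M→· removed — back-door holds.

M→Q: minimal back-door set {Y}.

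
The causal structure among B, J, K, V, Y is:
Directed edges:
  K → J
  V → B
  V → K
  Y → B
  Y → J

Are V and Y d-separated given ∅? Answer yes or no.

Yes — V ⊥ Y | ∅.

Bayes-Ball from V | ∅ reaches {B,J,K}.
Y ∉ reach(V|∅) ⇒ V ⊥ Y | ∅.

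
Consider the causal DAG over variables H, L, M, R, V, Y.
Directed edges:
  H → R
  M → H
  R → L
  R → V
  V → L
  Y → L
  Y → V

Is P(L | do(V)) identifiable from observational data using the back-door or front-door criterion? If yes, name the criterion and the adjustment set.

desc(V)\{V}={L}; candidates ⊆ {H,M,R,Y}.
size 0: {}; under {} V still reaches {H,L,M,R,Y} ∋ L.
size 1: {H}, {M}, {R} …(+1); under {H} V still reaches {L,R,Y} ∋ L.
{R,Y}: V⊥L given {R,Y} in G with V→· removed — back-door holds.
P(L|do(V)) = Σ_{R,Y} P(L|V,R,Y)·P(R,Y).

P(L|do(V)): backdoor, adjust for {R, Y}.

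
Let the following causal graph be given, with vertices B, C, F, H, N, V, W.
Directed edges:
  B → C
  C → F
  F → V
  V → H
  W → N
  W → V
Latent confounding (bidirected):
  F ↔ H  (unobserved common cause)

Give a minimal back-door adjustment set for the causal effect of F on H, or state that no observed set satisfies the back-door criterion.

F→H: no observed back-door set.

desc(F)\{F}={H,V}; candidates ⊆ {B,C,N,W}.
F↔H: latent back-door arc(s) into F.
size 0: {}; under {} F still reaches {B,C,H} ∋ H.
size 1: {B}, {C}, {N} …(+1); under {B} F still reaches {C,H} ∋ H.
size 2: {B,C}, {B,N}, {B,W} …(+3); under {B,C} F still reaches {H} ∋ H.
F↔H cannot be blocked by any observed set — no back-door set.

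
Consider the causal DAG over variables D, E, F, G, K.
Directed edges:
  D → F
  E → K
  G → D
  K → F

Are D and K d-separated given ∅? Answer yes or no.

Bayes-Ball from D | ∅ reaches {F,G}.
K ∉ reach(D|∅) ⇒ D ⊥ K | ∅.

Yes — D ⊥ K | ∅.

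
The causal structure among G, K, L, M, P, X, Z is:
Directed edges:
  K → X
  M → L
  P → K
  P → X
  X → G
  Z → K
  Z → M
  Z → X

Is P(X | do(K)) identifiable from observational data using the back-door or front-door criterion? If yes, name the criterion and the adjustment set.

desc(K)\{K}={G,X}; candidates ⊆ {L,M,P,Z}.
size 0: {}; under {} K still reaches {G,L,M,P,X,Z} ∋ X.
size 1: {L}, {M}, {P} …(+1); under {L} K still reaches {G,M,P,X,Z} ∋ X.
{P,Z}: K⊥X given {P,Z} in G with K→· removed — back-door holds.
P(X|do(K)) = Σ_{P,Z} P(X|K,P,Z)·P(P,Z).

P(X|do(K)): backdoor, adjust for {P, Z}.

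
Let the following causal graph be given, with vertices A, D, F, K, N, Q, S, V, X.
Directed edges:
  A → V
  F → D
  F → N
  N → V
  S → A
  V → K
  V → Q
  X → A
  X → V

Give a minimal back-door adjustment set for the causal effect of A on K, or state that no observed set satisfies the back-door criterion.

A→K: minimal back-door set {X}.

desc(A)\{A}={K,Q,V}; candidates ⊆ {D,F,N,S,X}.
size 0: {}; under {} A still reaches {K,Q,S,V,X} ∋ K.
{X}: A⊥K given {X} in G with A→· removed — back-door holds.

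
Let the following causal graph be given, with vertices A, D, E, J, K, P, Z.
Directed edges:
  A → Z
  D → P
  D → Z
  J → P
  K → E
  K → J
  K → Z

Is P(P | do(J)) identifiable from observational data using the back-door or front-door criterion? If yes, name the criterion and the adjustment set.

desc(J)\{J}={P}; candidates ⊆ {A,D,E,K,Z}.
∅: J⊥P given ∅ in G with J→· removed — back-door holds.
P(P|do(J)) = P(P|J) — no adjustment needed.

P(P|do(J)): backdoor, adjust for ∅.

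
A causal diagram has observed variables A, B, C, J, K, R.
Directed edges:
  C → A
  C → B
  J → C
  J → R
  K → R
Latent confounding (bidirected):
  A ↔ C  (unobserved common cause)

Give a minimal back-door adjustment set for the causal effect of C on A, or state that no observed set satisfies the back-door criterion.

C→A: no observed back-door set.

desc(C)\{C}={A,B}; candidates ⊆ {J,K,R}.
C↔A: latent back-door arc(s) into C.
size 0: {}; under {} C still reaches {A,J,R} ∋ A.
size 1: {J}, {K}, {R}; under {J} C still reaches {A} ∋ A.
size 2: {J,K}, {J,R}, {K,R}; under {J,K} C still reaches {A} ∋ A.
C↔A cannot be blocked by any observed set — no back-door set.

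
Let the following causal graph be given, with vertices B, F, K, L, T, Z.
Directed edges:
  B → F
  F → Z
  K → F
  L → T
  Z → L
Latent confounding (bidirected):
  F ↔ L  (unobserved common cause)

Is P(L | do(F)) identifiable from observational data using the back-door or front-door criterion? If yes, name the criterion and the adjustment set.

desc(F)\{F}={L,T,Z}; candidates ⊆ {B,K}.
F↔L: latent back-door arc(s) into F.
size 0: {}; under {} F still reaches {B,K,L,T} ∋ L.
size 1: {B}, {K}; under {B} F still reaches {K,L,T} ∋ L.
size 2: {B,K}; under {B,K} F still reaches {L,T} ∋ L.
F↔L cannot be blocked by any observed set — no back-door set.
{Z}: (i) intercepts every directed F→L path; (ii) no back-door F→{Z}; (iii) {F} blocks every back-door {Z}→L. Front-door holds.
P(L|do(F)) = Σ_{Z} P(Z|F) Σ_{F'} P(L|Z,F')P(F').

P(L|do(F)): frontdoor, adjust for {Z}.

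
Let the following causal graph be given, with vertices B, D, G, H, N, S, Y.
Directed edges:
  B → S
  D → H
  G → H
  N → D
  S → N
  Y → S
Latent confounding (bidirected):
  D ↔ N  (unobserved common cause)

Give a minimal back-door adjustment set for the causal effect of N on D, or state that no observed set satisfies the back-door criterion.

desc(N)\{N}={D,H}; candidates ⊆ {B,G,S,Y}.
N↔D: latent back-door arc(s) into N.
size 0: {}; under {} N still reaches {B,D,H,S,Y} ∋ D.
size 1: {B}, {G}, {S} …(+1); under {B} N still reaches {D,H,S,Y} ∋ D.
size 2: {B,G}, {B,S}, {B,Y} …(+3); under {B,G} N still reaches {D,H,S,Y} ∋ D.
N↔D cannot be blocked by any observed set — no back-door set.

N→D: no observed back-door set.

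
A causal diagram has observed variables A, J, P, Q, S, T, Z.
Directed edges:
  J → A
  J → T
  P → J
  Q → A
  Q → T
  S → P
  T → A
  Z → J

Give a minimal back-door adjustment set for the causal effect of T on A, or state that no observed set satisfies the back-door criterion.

desc(T)\{T}={A}; candidates ⊆ {J,P,Q,S,Z}.
size 0: {}; under {} T still reaches {A,J,P,Q,S,Z} ∋ A.
size 1: {J}, {P}, {Q} …(+2); under {J} T still reaches {A,Q} ∋ A.
{J,Q}: T⊥A given {J,Q} in G with T→· removed — back-door holds.

T→A: minimal back-door set {J, Q}.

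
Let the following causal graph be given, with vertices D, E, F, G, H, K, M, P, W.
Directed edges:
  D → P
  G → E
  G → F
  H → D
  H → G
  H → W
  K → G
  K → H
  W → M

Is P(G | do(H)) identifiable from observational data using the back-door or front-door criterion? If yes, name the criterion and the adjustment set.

P(G|do(H)): backdoor, adjust for {K}.

desc(H)\{H}={D,E,F,G,M,P,W}; candidates ⊆ {K}.
size 0: {}; under {} H still reaches {E,F,G,K} ∋ G.
{K}: H⊥G given {K} in G with H→· removed — back-door holds.
P(G|do(H)) = Σ_{K} P(G|H,K)·P(K).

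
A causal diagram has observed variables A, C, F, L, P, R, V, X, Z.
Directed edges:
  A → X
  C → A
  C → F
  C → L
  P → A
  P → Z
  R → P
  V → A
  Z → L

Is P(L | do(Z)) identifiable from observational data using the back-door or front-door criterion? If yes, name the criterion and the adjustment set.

P(L|do(Z)): backdoor, adjust for ∅.

desc(Z)\{Z}={L}; candidates ⊆ {A,C,F,P,R,V,X}.
∅: Z⊥L given ∅ in G with Z→· removed — back-door holds.
P(L|do(Z)) = P(L|Z) — no adjustment needed.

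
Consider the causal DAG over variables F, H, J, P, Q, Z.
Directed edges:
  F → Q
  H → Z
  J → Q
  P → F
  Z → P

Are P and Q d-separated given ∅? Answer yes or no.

No — P and Q are d-connected given ∅.

Bayes-Ball from P | ∅ reaches {F,H,Q,Z}.
Q ∈ reach(P|∅) ⇒ P ⊥̸ Q | ∅.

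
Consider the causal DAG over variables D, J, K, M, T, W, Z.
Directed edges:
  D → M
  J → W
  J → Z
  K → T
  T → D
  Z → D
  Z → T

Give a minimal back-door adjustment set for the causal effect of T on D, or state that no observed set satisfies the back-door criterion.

T→D: minimal back-door set {Z}.

desc(T)\{T}={D,M}; candidates ⊆ {J,K,W,Z}.
size 0: {}; under {} T still reaches {D,J,K,M,W,Z} ∋ D.
{Z}: T⊥D given {Z} in G with T→· removed — back-door holds.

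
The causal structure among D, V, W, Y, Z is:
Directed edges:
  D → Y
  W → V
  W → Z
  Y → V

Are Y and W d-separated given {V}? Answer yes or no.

No — Y and W are d-connected given {V}.

Bayes-Ball from Y | {V} reaches {D,W,Z}.
W ∈ reach(Y|{V}) ⇒ Y ⊥̸ W | {V}.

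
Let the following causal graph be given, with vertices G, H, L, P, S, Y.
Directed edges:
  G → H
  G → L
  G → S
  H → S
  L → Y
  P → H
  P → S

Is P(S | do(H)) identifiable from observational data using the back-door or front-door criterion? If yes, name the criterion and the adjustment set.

desc(H)\{H}={S}; candidates ⊆ {G,L,P,Y}.
size 0: {}; under {} H still reaches {G,L,P,S,Y} ∋ S.
size 1: {G}, {L}, {P} …(+1); under {G} H still reaches {P,S} ∋ S.
{G,P}: H⊥S given {G,P} in G with H→· removed — back-door holds.
P(S|do(H)) = Σ_{G,P} P(S|H,G,P)·P(G,P).

P(S|do(H)): backdoor, adjust for {G, P}.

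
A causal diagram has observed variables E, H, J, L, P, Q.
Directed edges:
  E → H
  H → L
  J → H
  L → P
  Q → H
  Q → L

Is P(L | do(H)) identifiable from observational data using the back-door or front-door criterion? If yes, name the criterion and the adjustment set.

desc(H)\{H}={L,P}; candidates ⊆ {E,J,Q}.
size 0: {}; under {} H still reaches {E,J,L,P,Q} ∋ L.
{Q}: H⊥L given {Q} in G with H→· removed — back-door holds.
P(L|do(H)) = Σ_{Q} P(L|H,Q)·P(Q).

P(L|do(H)): backdoor, adjust for {Q}.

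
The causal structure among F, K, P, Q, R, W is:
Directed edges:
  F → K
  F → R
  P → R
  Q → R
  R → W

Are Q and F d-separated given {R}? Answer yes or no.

Bayes-Ball from Q | {R} reaches {F,K,P}.
F ∈ reach(Q|{R}) ⇒ Q ⊥̸ F | {R}.

No — Q and F are d-connected given {R}.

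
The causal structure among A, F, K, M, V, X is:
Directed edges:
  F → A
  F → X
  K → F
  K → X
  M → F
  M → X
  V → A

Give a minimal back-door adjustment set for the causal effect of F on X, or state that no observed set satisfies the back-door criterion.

desc(F)\{F}={A,X}; candidates ⊆ {K,M,V}.
size 0: {}; under {} F still reaches {K,M,X} ∋ X.
size 1: {K}, {M}, {V}; under {K} F still reaches {M,X} ∋ X.
{K,M}: F⊥X given {K,M} in G with F→· removed — back-door holds.

F→X: minimal back-door set {K, M}.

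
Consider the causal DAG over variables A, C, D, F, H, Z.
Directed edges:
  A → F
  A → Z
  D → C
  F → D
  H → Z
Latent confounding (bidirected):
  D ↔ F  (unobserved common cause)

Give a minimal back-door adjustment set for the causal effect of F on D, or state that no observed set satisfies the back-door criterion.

desc(F)\{F}={C,D}; candidates ⊆ {A,H,Z}.
F↔D: latent back-door arc(s) into F.
size 0: {}; under {} F still reaches {A,C,D,Z} ∋ D.
size 1: {A}, {H}, {Z}; under {A} F still reaches {C,D} ∋ D.
size 2: {A,H}, {A,Z}, {H,Z}; under {A,H} F still reaches {C,D} ∋ D.
F↔D cannot be blocked by any observed set — no back-door set.

F→D: no observed back-door set.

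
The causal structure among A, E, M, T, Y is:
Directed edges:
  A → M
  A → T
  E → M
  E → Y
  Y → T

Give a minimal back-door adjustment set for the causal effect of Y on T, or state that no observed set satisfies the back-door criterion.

Y→T: minimal back-door set ∅.

desc(Y)\{Y}={T}; candidates ⊆ {A,E,M}.
∅: Y⊥T given ∅ in G with Y→· removed — back-door holds.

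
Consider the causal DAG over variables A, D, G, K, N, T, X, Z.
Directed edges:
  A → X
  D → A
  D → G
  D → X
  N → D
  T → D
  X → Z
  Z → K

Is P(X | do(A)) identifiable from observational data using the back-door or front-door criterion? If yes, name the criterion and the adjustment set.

P(X|do(A)): backdoor, adjust for {D}.

desc(A)\{A}={K,X,Z}; candidates ⊆ {D,G,N,T}.
size 0: {}; under {} A still reaches {D,G,K,N,T,X,Z} ∋ X.
{D}: A⊥X given {D} in G with A→· removed — back-door holds.
P(X|do(A)) = Σ_{D} P(X|A,D)·P(D).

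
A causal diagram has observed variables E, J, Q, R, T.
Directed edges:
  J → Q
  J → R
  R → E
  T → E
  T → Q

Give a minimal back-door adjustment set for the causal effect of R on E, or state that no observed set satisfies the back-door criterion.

desc(R)\{R}={E}; candidates ⊆ {J,Q,T}.
∅: R⊥E given ∅ in G with R→· removed — back-door holds.

R→E: minimal back-door set ∅.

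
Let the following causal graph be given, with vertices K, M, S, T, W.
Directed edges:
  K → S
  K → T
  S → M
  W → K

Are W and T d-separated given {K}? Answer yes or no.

Bayes-Ball from W | {K} reaches ∅.
T ∉ reach(W|{K}) ⇒ W ⊥ T | {K}.

Yes — W ⊥ T | {K}.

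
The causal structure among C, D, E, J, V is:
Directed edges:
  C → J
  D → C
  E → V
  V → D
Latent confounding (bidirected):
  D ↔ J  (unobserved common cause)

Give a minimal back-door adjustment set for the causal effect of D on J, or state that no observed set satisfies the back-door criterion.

D→J: no observed back-door set.

desc(D)\{D}={C,J}; candidates ⊆ {E,V}.
D↔J: latent back-door arc(s) into D.
size 0: {}; under {} D still reaches {E,J,V} ∋ J.
size 1: {E}, {V}; under {E} D still reaches {J,V} ∋ J.
size 2: {E,V}; under {E,V} D still reaches {J} ∋ J.
D↔J cannot be blocked by any observed set — no back-door set.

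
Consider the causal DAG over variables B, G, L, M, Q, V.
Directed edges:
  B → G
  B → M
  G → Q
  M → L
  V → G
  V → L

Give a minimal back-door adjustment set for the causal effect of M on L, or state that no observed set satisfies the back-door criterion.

desc(M)\{M}={L}; candidates ⊆ {B,G,Q,V}.
∅: M⊥L given ∅ in G with M→· removed — back-door holds.

M→L: minimal back-door set ∅.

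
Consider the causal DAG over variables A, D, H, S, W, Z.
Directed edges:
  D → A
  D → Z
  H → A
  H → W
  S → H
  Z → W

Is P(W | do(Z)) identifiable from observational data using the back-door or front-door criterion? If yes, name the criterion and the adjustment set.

P(W|do(Z)): backdoor, adjust for ∅.

desc(Z)\{Z}={W}; candidates ⊆ {A,D,H,S}.
∅: Z⊥W given ∅ in G with Z→· removed — back-door holds.
P(W|do(Z)) = P(W|Z) — no adjustment needed.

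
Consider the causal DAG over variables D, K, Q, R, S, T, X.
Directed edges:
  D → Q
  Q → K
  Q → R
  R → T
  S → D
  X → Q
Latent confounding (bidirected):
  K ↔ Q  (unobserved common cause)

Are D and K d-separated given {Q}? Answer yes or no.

Bayes-Ball from D | {Q} reaches {K,S,X}.
K ∈ reach(D|{Q}) ⇒ D ⊥̸ K | {Q}.

No — D and K are d-connected given {Q}.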